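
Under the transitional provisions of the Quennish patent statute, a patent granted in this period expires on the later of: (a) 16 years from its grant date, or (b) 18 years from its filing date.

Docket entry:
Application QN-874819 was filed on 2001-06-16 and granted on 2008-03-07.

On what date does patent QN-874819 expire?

(a) grant + 16 years → 7 March 2024.
(b) filing + 18 years → 16 June 2019.
Later of the two: 7 March 2024.

March 7, 2024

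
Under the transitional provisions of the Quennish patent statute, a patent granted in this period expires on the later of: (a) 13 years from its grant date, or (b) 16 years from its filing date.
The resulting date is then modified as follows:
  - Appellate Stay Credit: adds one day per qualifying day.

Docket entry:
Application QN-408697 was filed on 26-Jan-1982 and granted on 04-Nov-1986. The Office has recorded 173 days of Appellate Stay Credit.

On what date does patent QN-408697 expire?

(a) grant + 13 years → 4 November 1999.
(b) filing + 16 years → 26 January 1998.
Later of the two: 4 November 1999.
Appellate Stay Credit: +173 days → 25 April 2000.

April 25, 2000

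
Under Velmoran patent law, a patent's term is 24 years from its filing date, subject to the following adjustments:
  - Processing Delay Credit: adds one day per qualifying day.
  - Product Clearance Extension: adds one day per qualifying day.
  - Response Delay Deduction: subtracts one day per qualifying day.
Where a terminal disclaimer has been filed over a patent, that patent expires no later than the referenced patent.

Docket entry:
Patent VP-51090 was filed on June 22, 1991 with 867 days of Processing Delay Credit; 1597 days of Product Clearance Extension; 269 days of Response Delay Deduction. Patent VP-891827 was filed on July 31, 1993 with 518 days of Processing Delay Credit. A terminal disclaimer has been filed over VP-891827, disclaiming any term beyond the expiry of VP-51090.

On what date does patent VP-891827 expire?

December 31, 2018

Natural term of VP-891827:
  Base: filing + 24 years → 31 July 2017.
  Processing Delay Credit: +518 days → 31 December 2018.
Expiry of referenced patent VP-51090:
  Base: filing + 24 years → 22 June 2015.
  Processing Delay Credit: +867 days → 5 November 2017.
  Product Clearance Extension: +1597 days → 21 March 2022.
  Response Delay Deduction: −269 days → 25 June 2021.
Terminal disclaimer: VP-891827 expires on the earlier of 31 December 2018 and 25 June 2021.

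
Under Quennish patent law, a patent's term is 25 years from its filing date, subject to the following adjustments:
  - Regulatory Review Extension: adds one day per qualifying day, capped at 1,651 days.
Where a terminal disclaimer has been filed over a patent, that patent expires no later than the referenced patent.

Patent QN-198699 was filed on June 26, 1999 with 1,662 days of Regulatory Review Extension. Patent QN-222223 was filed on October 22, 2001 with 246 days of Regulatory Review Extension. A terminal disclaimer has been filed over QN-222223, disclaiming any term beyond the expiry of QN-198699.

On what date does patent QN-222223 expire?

2027-06-25

Natural term of QN-222223:
  Base: filing + 25 years → 22 October 2026.
  Regulatory Review Extension: 246 days (within the 1651-day cap) → +246 days → 25 June 2027.
Expiry of referenced patent QN-198699:
  Base: filing + 25 years → 26 June 2024.
  Regulatory Review Extension: 1662 days claimed exceeds the 1651-day cap, so +1651 days → 2 January 2029.
Terminal disclaimer: QN-222223 expires on the earlier of 25 June 2027 and 2 January 2029.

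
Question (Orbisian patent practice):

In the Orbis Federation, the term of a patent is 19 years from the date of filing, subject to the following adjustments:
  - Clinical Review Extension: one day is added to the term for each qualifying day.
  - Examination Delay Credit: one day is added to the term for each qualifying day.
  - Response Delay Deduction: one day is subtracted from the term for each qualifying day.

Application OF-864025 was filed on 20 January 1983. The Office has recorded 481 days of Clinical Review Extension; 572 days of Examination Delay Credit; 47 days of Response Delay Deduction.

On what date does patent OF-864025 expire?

October 22, 2004

Base term: filing date + 19 years → 20 January 2002.
Clinical Review Extension: +481 days → 16 May 2003.
Examination Delay Credit: +572 days → 8 December 2004.
Response Delay Deduction: −47 days → 22 October 2004.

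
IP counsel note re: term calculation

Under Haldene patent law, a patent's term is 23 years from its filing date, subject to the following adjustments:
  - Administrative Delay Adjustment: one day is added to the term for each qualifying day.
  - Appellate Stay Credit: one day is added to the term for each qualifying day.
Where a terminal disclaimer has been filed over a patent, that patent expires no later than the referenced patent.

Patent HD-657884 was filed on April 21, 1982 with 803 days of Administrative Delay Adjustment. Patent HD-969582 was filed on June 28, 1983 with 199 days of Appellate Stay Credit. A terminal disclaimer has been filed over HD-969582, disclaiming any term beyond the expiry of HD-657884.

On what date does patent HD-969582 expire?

Natural term of HD-969582:
  Base: filing + 23 years → 28 June 2006.
  Appellate Stay Credit: +199 days → 13 January 2007.
Expiry of referenced patent HD-657884:
  Base: filing + 23 years → 21 April 2005.
  Administrative Delay Adjustment: +803 days → 3 July 2007.
Terminal disclaimer: HD-969582 expires on the earlier of 13 January 2007 and 3 July 2007.

January 13, 2007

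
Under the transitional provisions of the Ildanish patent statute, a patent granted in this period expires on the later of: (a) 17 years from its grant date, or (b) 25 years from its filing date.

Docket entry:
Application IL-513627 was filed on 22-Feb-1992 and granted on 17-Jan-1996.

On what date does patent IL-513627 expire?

(a) grant + 17 years → 17 January 2013.
(b) filing + 25 years → 22 February 2017.
Later of the two: 22 February 2017.

2017-02-22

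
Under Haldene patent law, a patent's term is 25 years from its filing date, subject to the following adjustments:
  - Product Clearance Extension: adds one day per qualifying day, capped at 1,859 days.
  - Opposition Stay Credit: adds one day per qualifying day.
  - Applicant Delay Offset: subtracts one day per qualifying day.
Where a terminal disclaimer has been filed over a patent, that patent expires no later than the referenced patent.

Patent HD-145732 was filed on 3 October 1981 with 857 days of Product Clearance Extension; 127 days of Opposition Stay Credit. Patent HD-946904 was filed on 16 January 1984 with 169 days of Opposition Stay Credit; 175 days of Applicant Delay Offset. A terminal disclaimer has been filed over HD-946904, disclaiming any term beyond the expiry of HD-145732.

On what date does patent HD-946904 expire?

Natural term of HD-946904:
  Base: filing + 25 years → 16 January 2009.
  Opposition Stay Credit: +169 days → 4 July 2009.
  Applicant Delay Offset: −175 days → 10 January 2009.
Expiry of referenced patent HD-145732:
  Base: filing + 25 years → 3 October 2006.
  Product Clearance Extension: 857 days (within the 1859-day cap) → +857 days → 6 February 2009.
  Opposition Stay Credit: +127 days → 13 June 2009.
Terminal disclaimer: HD-946904 expires on the earlier of 10 January 2009 and 13 June 2009.

January 10, 2009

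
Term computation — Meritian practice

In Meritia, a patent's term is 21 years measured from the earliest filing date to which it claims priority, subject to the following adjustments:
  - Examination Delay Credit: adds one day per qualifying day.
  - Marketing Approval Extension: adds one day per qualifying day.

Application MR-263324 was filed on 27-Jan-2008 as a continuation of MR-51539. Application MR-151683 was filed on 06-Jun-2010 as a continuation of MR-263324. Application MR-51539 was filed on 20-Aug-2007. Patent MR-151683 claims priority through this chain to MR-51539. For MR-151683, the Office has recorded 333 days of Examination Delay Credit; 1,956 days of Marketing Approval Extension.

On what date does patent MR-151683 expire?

2034-11-26

Earliest priority filing: 20 August 2007.
Base term: 20 August 2007 + 21 years → 20 August 2028.
Examination Delay Credit: +333 days → 19 July 2029.
Marketing Approval Extension: +1956 days → 26 November 2034.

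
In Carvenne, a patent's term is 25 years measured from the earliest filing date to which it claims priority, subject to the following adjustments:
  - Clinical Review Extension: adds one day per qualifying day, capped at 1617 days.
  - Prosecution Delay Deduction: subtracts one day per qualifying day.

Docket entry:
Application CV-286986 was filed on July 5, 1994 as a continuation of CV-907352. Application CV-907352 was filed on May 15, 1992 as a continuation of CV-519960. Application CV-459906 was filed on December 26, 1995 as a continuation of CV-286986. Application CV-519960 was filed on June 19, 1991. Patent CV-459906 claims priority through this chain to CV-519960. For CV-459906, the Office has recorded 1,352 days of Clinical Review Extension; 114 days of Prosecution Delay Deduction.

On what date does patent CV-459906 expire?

Earliest priority filing: 19 June 1991.
Base term: 19 June 1991 + 25 years → 19 June 2016.
Clinical Review Extension: 1352 days (within the 1617-day cap) → +1352 days → 2 March 2020.
Prosecution Delay Deduction: −114 days → 9 November 2019.

2019-11-09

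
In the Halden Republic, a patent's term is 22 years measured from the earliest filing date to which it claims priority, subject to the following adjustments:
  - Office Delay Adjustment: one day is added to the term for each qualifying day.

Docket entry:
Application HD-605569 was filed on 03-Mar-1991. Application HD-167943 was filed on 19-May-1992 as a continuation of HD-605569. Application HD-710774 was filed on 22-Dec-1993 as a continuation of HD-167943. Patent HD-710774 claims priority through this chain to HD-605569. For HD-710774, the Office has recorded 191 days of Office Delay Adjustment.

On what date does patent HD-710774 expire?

September 10, 2013

Earliest priority filing: 3 March 1991.
Base term: 3 March 1991 + 22 years → 3 March 2013.
Office Delay Adjustment: +191 days → 10 September 2013.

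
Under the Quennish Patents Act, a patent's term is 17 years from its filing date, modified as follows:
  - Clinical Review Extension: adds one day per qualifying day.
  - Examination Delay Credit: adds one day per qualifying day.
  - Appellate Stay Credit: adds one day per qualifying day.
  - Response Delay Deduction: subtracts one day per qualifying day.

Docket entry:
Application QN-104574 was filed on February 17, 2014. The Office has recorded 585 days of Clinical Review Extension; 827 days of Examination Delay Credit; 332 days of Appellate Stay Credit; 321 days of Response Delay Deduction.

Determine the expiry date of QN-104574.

Base term: filing date + 17 years → 17 February 2031.
Clinical Review Extension: +585 days → 24 September 2032.
Examination Delay Credit: +827 days → 30 December 2034.
Appellate Stay Credit: +332 days → 27 November 2035.
Response Delay Deduction: −321 days → 10 January 2035.

2035-01-10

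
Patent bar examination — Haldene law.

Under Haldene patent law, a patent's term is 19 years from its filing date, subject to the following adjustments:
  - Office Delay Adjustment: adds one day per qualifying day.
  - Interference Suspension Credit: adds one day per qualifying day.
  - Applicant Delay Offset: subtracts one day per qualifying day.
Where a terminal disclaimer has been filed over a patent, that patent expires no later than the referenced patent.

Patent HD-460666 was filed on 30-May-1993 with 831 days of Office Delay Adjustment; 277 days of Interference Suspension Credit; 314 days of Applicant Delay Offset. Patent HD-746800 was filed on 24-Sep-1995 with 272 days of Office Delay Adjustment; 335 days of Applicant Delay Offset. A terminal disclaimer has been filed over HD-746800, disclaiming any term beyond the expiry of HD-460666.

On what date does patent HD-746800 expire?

July 23, 2014

Natural term of HD-746800:
  Base: filing + 19 years → 24 September 2014.
  Office Delay Adjustment: +272 days → 23 June 2015.
  Applicant Delay Offset: −335 days → 23 July 2014.
Expiry of referenced patent HD-460666:
  Base: filing + 19 years → 30 May 2012.
  Office Delay Adjustment: +831 days → 8 September 2014.
  Interference Suspension Credit: +277 days → 12 June 2015.
  Applicant Delay Offset: −314 days → 2 August 2014.
Terminal disclaimer: HD-746800 expires on the earlier of 23 July 2014 and 2 August 2014.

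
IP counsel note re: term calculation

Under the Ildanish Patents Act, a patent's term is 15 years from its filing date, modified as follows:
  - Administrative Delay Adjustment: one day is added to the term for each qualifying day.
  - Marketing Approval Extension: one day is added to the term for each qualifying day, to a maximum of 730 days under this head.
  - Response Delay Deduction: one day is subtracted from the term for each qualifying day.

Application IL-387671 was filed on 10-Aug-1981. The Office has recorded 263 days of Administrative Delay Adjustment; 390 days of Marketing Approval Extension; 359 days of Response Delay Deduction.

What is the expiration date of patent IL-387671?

Base term: filing date + 15 years → 10 August 1996.
Administrative Delay Adjustment: +263 days → 30 April 1997.
Marketing Approval Extension: 390 days (within the 730-day cap) → +390 days → 25 May 1998.
Response Delay Deduction: −359 days → 31 May 1997.

1997-05-31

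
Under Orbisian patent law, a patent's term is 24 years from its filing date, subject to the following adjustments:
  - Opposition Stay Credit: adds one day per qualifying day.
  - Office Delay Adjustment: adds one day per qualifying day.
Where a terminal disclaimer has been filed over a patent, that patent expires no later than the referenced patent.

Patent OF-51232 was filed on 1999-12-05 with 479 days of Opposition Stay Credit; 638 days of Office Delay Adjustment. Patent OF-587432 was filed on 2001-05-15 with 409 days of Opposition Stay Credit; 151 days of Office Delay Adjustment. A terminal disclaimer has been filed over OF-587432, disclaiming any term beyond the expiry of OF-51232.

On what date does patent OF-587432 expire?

November 26, 2026

Natural term of OF-587432:
  Base: filing + 24 years → 15 May 2025.
  Opposition Stay Credit: +409 days → 28 June 2026.
  Office Delay Adjustment: +151 days → 26 November 2026.
Expiry of referenced patent OF-51232:
  Base: filing + 24 years → 5 December 2023.
  Opposition Stay Credit: +479 days → 28 March 2025.
  Office Delay Adjustment: +638 days → 26 December 2026.
Terminal disclaimer: OF-587432 expires on the earlier of 26 November 2026 and 26 December 2026.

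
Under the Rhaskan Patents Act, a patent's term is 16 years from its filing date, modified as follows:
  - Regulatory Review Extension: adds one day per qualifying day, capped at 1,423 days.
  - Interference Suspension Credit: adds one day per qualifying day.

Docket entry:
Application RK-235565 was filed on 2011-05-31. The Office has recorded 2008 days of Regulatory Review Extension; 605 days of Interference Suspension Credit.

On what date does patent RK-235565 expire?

Base term: filing date + 16 years → 31 May 2027.
Regulatory Review Extension: 2008 days claimed exceeds the 1423-day cap, so +1423 days → 23 April 2031.
Interference Suspension Credit: +605 days → 18 December 2032.

December 18, 2032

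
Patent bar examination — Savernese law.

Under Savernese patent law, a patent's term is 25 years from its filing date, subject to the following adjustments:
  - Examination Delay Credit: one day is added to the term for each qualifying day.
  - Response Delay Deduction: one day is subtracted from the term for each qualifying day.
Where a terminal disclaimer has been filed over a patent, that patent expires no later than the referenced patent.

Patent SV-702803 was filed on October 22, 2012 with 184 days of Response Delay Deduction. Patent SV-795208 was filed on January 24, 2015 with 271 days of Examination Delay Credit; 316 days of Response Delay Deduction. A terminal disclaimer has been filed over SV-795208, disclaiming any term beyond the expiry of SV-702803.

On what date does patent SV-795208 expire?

April 21, 2037

Natural term of SV-795208:
  Base: filing + 25 years → 24 January 2040.
  Examination Delay Credit: +271 days → 21 October 2040.
  Response Delay Deduction: −316 days → 10 December 2039.
Expiry of referenced patent SV-702803:
  Base: filing + 25 years → 22 October 2037.
  Response Delay Deduction: −184 days → 21 April 2037.
Terminal disclaimer: SV-795208 expires on the earlier of 10 December 2039 and 21 April 2037.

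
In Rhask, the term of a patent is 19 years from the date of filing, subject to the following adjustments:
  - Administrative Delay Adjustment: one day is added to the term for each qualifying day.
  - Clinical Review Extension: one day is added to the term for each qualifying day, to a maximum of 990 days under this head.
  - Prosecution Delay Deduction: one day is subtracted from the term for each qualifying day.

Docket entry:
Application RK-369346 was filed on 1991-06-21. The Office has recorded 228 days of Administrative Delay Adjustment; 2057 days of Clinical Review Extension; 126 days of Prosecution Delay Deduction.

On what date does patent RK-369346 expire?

Base term: filing date + 19 years → 21 June 2010.
Administrative Delay Adjustment: +228 days → 4 February 2011.
Clinical Review Extension: 2057 days claimed exceeds the 990-day cap, so +990 days → 21 October 2013.
Prosecution Delay Deduction: −126 days → 17 June 2013.

2013-06-17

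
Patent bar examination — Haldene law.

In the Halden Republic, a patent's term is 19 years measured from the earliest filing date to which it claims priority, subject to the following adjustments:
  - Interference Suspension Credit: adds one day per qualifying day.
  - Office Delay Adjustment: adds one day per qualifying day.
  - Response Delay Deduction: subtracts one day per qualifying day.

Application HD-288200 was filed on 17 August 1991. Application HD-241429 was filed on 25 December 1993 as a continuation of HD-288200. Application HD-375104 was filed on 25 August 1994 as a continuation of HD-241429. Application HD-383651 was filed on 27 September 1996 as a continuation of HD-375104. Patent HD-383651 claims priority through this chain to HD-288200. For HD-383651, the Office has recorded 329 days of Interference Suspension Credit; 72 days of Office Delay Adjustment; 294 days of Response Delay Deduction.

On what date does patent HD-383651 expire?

Earliest priority filing: 17 August 1991.
Base term: 17 August 1991 + 19 years → 17 August 2010.
Interference Suspension Credit: +329 days → 12 July 2011.
Office Delay Adjustment: +72 days → 22 September 2011.
Response Delay Deduction: −294 days → 2 December 2010.

December 2, 2010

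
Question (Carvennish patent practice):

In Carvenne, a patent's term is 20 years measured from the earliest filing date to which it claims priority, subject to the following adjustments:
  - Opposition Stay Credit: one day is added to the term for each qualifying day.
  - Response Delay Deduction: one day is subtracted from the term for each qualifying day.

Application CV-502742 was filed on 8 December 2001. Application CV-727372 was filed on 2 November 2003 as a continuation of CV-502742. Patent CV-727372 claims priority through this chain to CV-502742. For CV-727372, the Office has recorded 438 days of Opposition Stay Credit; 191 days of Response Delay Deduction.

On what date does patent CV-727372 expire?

Earliest priority filing: 8 December 2001.
Base term: 8 December 2001 + 20 years → 8 December 2021.
Opposition Stay Credit: +438 days → 19 February 2023.
Response Delay Deduction: −191 days → 12 August 2022.

2022-08-12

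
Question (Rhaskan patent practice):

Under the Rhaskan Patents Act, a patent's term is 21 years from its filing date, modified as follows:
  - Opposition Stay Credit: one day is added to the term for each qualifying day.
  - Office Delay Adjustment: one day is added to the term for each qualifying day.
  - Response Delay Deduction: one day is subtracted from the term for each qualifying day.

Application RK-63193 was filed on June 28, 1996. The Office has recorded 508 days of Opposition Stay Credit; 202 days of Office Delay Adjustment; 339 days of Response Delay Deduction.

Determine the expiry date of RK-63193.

July 4, 2018

Base term: filing date + 21 years → 28 June 2017.
Opposition Stay Credit: +508 days → 18 November 2018.
Office Delay Adjustment: +202 days → 8 June 2019.
Response Delay Deduction: −339 days → 4 July 2018.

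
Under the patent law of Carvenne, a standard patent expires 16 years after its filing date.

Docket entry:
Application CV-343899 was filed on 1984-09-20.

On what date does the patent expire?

September 20, 2000

Filing date + 16 years → 20 September 2000.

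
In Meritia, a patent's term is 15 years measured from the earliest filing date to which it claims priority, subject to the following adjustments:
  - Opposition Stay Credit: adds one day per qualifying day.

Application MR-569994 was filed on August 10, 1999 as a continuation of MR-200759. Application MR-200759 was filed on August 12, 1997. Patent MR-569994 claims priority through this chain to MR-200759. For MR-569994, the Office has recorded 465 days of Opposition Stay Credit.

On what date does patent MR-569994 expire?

Earliest priority filing: 12 August 1997.
Base term: 12 August 1997 + 15 years → 12 August 2012.
Opposition Stay Credit: +465 days → 20 November 2013.

November 20, 2013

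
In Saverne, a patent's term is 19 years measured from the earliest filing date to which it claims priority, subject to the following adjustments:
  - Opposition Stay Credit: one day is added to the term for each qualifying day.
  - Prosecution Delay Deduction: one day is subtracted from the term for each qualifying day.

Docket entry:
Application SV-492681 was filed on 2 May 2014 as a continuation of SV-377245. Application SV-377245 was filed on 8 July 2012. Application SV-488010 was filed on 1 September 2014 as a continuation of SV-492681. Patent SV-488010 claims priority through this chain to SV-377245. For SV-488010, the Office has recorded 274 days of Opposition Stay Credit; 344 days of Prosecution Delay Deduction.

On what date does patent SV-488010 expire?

Earliest priority filing: 8 July 2012.
Base term: 8 July 2012 + 19 years → 8 July 2031.
Opposition Stay Credit: +274 days → 7 April 2032.
Prosecution Delay Deduction: −344 days → 29 April 2031.

2031-04-29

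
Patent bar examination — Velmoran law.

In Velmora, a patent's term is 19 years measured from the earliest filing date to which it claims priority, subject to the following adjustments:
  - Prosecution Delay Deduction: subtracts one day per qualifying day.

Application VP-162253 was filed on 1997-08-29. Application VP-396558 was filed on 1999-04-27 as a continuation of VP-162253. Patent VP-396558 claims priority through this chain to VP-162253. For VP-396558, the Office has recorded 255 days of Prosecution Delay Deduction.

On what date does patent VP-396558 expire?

Earliest priority filing: 29 August 1997.
Base term: 29 August 1997 + 19 years → 29 August 2016.
Prosecution Delay Deduction: −255 days → 18 December 2015.

December 18, 2015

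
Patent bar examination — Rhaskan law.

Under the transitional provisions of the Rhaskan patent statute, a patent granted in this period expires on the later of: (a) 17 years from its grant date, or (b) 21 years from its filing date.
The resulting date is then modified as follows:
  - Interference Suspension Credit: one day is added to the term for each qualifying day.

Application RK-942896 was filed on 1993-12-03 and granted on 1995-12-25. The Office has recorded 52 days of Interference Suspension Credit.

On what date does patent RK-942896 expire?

(a) grant + 17 years → 25 December 2012.
(b) filing + 21 years → 3 December 2014.
Later of the two: 3 December 2014.
Interference Suspension Credit: +52 days → 24 January 2015.

2015-01-24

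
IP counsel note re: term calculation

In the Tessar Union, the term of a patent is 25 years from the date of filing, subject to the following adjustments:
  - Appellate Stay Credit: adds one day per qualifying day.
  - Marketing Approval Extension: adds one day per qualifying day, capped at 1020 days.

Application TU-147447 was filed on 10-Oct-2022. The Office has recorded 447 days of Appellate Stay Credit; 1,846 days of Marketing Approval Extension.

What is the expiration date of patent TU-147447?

2051-10-16

Base term: filing date + 25 years → 10 October 2047.
Appellate Stay Credit: +447 days → 30 December 2048.
Marketing Approval Extension: 1846 days claimed exceeds the 1020-day cap, so +1020 days → 16 October 2051.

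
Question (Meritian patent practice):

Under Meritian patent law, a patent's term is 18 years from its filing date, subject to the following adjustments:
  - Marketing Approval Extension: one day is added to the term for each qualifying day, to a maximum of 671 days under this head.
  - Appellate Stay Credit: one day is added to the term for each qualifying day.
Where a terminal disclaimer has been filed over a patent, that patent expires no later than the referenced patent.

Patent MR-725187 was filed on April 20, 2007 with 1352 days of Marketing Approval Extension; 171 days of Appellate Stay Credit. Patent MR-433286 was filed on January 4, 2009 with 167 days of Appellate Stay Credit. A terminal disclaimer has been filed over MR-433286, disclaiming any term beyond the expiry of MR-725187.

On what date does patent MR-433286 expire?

2027-06-20

Natural term of MR-433286:
  Base: filing + 18 years → 4 January 2027.
  Appellate Stay Credit: +167 days → 20 June 2027.
Expiry of referenced patent MR-725187:
  Base: filing + 18 years → 20 April 2025.
  Marketing Approval Extension: 1352 days claimed exceeds the 671-day cap, so +671 days → 20 February 2027.
  Appellate Stay Credit: +171 days → 10 August 2027.
Terminal disclaimer: MR-433286 expires on the earlier of 20 June 2027 and 10 August 2027.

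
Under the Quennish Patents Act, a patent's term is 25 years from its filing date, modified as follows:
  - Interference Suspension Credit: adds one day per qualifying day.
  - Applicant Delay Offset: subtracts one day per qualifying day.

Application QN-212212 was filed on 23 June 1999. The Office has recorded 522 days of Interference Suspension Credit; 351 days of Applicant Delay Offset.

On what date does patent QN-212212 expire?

Base term: filing date + 25 years → 23 June 2024.
Interference Suspension Credit: +522 days → 27 November 2025.
Applicant Delay Offset: −351 days → 11 December 2024.

2024-12-11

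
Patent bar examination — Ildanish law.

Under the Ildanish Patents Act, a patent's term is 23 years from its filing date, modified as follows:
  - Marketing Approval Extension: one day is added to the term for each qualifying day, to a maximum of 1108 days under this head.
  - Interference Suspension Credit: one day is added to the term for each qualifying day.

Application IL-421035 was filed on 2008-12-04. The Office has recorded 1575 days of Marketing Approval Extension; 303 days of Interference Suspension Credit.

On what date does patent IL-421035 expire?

2035-10-15

Base term: filing date + 23 years → 4 December 2031.
Marketing Approval Extension: 1575 days claimed exceeds the 1108-day cap, so +1108 days → 16 December 2034.
Interference Suspension Credit: +303 days → 15 October 2035.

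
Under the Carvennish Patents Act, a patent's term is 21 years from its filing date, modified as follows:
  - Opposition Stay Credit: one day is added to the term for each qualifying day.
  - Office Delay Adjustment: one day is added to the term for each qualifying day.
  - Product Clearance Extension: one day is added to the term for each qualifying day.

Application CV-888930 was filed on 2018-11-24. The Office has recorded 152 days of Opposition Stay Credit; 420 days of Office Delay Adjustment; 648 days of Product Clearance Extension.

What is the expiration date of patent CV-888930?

Base term: filing date + 21 years → 24 November 2039.
Opposition Stay Credit: +152 days → 24 April 2040.
Office Delay Adjustment: +420 days → 18 June 2041.
Product Clearance Extension: +648 days → 28 March 2043.

March 28, 2043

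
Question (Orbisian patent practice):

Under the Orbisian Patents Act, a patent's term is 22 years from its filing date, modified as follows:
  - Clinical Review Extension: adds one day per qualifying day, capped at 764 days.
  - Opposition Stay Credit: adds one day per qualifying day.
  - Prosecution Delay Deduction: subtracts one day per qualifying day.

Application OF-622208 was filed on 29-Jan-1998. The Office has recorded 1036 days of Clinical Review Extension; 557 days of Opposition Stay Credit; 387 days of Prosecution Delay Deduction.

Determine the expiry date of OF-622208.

Base term: filing date + 22 years → 29 January 2020.
Clinical Review Extension: 1036 days claimed exceeds the 764-day cap, so +764 days → 3 March 2022.
Opposition Stay Credit: +557 days → 11 September 2023.
Prosecution Delay Deduction: −387 days → 20 August 2022.

August 20, 2022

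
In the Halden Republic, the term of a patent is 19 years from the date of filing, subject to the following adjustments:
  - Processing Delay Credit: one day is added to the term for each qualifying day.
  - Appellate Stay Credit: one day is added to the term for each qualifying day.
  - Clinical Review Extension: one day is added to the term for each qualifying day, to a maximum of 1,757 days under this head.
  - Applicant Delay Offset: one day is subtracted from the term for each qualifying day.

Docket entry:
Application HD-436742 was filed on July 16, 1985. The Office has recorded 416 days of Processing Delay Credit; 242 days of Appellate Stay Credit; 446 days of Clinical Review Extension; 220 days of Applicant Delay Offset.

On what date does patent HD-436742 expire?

2006-12-17

Base term: filing date + 19 years → 16 July 2004.
Processing Delay Credit: +416 days → 5 September 2005.
Appellate Stay Credit: +242 days → 5 May 2006.
Clinical Review Extension: 446 days (within the 1757-day cap) → +446 days → 25 July 2007.
Applicant Delay Offset: −220 days → 17 December 2006.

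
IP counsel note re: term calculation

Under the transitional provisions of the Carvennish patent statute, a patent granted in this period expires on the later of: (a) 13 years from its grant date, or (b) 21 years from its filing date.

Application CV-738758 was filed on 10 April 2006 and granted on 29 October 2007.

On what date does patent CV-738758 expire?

(a) grant + 13 years → 29 October 2020.
(b) filing + 21 years → 10 April 2027.
Later of the two: 10 April 2027.

April 10, 2027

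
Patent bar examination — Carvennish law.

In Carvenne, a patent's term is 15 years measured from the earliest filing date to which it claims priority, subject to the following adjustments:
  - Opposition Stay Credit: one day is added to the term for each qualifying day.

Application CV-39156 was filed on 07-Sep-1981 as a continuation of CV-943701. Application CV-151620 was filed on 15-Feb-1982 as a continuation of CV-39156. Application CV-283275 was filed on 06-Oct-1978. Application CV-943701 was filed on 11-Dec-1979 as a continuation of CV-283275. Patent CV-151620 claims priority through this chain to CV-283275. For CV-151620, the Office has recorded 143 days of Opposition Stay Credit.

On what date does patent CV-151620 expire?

1994-02-26

Earliest priority filing: 6 October 1978.
Base term: 6 October 1978 + 15 years → 6 October 1993.
Opposition Stay Credit: +143 days → 26 February 1994.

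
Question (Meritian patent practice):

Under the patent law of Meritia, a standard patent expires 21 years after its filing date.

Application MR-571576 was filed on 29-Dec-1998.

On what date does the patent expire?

December 29, 2019

Filing date + 21 years → 29 December 2019.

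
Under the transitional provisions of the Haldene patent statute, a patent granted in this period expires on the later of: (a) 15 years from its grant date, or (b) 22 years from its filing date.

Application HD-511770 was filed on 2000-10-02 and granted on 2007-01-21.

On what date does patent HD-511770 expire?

2022-10-02

(a) grant + 15 years → 21 January 2022.
(b) filing + 22 years → 2 October 2022.
Later of the two: 2 October 2022.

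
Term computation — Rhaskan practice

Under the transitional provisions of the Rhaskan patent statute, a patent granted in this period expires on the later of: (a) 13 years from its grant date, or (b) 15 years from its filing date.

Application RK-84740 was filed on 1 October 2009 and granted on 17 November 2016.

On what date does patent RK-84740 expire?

November 17, 2029

(a) grant + 13 years → 17 November 2029.
(b) filing + 15 years → 1 October 2024.
Later of the two: 17 November 2029.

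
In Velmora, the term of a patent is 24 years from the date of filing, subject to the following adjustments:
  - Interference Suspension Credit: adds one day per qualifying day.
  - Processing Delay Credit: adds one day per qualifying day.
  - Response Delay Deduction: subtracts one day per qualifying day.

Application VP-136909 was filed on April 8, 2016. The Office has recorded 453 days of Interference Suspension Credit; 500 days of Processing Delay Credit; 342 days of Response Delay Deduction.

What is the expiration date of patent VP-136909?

Base term: filing date + 24 years → 8 April 2040.
Interference Suspension Credit: +453 days → 5 July 2041.
Processing Delay Credit: +500 days → 17 November 2042.
Response Delay Deduction: −342 days → 10 December 2041.

2041-12-10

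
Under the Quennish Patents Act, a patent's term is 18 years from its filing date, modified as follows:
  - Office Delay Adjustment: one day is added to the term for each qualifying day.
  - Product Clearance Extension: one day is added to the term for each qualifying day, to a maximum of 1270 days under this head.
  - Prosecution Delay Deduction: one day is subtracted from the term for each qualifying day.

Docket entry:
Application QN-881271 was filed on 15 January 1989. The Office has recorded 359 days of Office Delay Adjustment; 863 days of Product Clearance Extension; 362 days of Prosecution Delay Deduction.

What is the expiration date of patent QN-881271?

May 24, 2009

Base term: filing date + 18 years → 15 January 2007.
Office Delay Adjustment: +359 days → 9 January 2008.
Product Clearance Extension: 863 days (within the 1270-day cap) → +863 days → 21 May 2010.
Prosecution Delay Deduction: −362 days → 24 May 2009.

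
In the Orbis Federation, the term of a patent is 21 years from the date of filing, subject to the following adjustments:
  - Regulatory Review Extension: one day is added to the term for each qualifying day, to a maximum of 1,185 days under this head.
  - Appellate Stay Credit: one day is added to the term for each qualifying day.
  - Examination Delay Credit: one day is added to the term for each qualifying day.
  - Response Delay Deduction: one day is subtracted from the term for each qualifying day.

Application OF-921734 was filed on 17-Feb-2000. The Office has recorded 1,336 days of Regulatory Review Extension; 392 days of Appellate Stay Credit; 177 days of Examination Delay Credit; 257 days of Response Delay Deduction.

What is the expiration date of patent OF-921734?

2025-03-25

Base term: filing date + 21 years → 17 February 2021.
Regulatory Review Extension: 1336 days claimed exceeds the 1185-day cap, so +1185 days → 17 May 2024.
Appellate Stay Credit: +392 days → 13 June 2025.
Examination Delay Credit: +177 days → 7 December 2025.
Response Delay Deduction: −257 days → 25 March 2025.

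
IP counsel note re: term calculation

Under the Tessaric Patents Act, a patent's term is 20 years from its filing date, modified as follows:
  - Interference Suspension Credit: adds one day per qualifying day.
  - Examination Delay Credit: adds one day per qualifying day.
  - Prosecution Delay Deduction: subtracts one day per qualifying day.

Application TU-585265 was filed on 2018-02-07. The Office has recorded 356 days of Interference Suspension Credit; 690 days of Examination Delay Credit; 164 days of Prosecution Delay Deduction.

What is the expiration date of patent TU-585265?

2040-07-08

Base term: filing date + 20 years → 7 February 2038.
Interference Suspension Credit: +356 days → 29 January 2039.
Examination Delay Credit: +690 days → 19 December 2040.
Prosecution Delay Deduction: −164 days → 8 July 2040.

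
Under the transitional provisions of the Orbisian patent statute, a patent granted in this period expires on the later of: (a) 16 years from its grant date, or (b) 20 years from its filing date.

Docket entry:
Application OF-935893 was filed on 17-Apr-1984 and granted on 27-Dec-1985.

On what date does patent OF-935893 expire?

(a) grant + 16 years → 27 December 2001.
(b) filing + 20 years → 17 April 2004.
Later of the two: 17 April 2004.

April 17, 2004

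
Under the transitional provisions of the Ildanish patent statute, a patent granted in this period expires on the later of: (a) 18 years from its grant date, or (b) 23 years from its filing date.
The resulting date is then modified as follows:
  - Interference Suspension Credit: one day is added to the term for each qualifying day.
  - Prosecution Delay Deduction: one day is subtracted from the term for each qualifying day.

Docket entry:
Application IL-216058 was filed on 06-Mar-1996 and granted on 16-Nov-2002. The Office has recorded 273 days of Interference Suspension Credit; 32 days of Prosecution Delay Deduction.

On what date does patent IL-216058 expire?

(a) grant + 18 years → 16 November 2020.
(b) filing + 23 years → 6 March 2019.
Later of the two: 16 November 2020.
Interference Suspension Credit: +273 days → 16 August 2021.
Prosecution Delay Deduction: −32 days → 15 July 2021.

July 15, 2021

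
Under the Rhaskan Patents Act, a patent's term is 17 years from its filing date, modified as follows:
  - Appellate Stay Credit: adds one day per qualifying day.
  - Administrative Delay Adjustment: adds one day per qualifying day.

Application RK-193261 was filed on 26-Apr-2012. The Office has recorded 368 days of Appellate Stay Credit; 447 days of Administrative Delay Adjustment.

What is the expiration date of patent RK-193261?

2031-07-20

Base term: filing date + 17 years → 26 April 2029.
Appellate Stay Credit: +368 days → 29 April 2030.
Administrative Delay Adjustment: +447 days → 20 July 2031.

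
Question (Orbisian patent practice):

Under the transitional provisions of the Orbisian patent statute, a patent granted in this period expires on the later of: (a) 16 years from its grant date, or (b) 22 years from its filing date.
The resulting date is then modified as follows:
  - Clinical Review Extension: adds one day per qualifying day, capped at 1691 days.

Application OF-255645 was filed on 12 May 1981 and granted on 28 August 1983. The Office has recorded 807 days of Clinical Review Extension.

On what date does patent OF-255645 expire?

2005-07-27

(a) grant + 16 years → 28 August 1999.
(b) filing + 22 years → 12 May 2003.
Later of the two: 12 May 2003.
Clinical Review Extension: 807 days (within the 1691-day cap) → +807 days → 27 July 2005.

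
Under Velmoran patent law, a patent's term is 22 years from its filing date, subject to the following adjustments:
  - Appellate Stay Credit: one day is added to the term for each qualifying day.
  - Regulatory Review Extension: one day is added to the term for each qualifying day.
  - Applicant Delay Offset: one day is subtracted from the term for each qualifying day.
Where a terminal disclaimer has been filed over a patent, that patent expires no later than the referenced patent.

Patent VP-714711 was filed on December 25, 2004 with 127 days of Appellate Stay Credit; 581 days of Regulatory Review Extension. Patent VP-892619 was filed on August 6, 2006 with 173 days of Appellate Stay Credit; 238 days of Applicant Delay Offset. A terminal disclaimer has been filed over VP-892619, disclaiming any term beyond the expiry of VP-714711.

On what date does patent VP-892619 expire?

2028-06-02

Natural term of VP-892619:
  Base: filing + 22 years → 6 August 2028.
  Appellate Stay Credit: +173 days → 26 January 2029.
  Applicant Delay Offset: −238 days → 2 June 2028.
Expiry of referenced patent VP-714711:
  Base: filing + 22 years → 25 December 2026.
  Appellate Stay Credit: +127 days → 1 May 2027.
  Regulatory Review Extension: +581 days → 2 December 2028.
Terminal disclaimer: VP-892619 expires on the earlier of 2 June 2028 and 2 December 2028.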